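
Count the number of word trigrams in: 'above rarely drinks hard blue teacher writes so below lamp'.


Word trigrams from [10] words:
  Trigram 1: (above rarely drinks)
  Trigram 2: (rarely drinks hard)
  Trigram 3: (drinks hard blue)
  Trigram 4: (hard blue teacher)
  Trigram 5: (blue teacher writes)
  Trigram 6: (teacher writes so)
  Trigram 7: (writes so below)
  Trigram 8: (so below lamp)
Total word trigrams: 10 - 2 = 8

8


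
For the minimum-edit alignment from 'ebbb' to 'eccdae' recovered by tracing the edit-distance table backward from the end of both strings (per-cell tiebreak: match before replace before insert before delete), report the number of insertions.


Edit distance = 5. Backtracking from cell (4, 6) with preference match > replace > insert > delete,
then listing the resulting alignment 'ebbb' -> 'eccdae' left to right:
  Step 1: keep 'e'
  Step 2: insert 'c' [insertion #1]
  Step 3: insert 'c' [insertion #2]
  Step 4: replace b->d
  Step 5: replace b->a
  Step 6: replace b->e
Total insertions: 2

2


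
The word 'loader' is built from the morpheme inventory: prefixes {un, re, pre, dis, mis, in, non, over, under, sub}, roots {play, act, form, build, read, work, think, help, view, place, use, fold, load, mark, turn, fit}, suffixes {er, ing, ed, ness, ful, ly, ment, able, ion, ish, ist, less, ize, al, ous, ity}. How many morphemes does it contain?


Segmenting 'loader' against the inventory:
  'load' -> root (morpheme 1)
  'er' -> suffix (morpheme 2)
Total morphemes: 2

2


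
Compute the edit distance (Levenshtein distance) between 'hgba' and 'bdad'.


Building DP table for s1='hgba' (len 4) and s2='bdad' (len 4):
       b  d  a  d
    0  1  2  3  4
  h 1  1  2  3  4
  g 2  2  2  3  4
  b 3  2  3  3  4
  a 4  3  3  3  4
Edit distance = dp[4][4] = 4

4


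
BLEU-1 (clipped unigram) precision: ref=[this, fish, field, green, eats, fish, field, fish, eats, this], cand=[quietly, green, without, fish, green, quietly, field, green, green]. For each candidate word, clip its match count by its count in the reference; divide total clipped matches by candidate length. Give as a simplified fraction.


Reference word counts: {'eats': 2, 'field': 2, 'fish': 3, 'green': 1, 'this': 2}
Checking each candidate word (with clipping):
  'quietly' -> not in reference -> no match (matches: 0)
  'green' -> in reference (ref count 1, used 1/1) -> match (matches: 1)
  'without' -> not in reference -> no match (matches: 1)
  'fish' -> in reference (ref count 3, used 1/3) -> match (matches: 2)
  'green' -> ref count 1 already used up (1/1) -> clipped, no match (matches: 2)
  'quietly' -> not in reference -> no match (matches: 2)
  'field' -> in reference (ref count 2, used 1/2) -> match (matches: 3)
  'green' -> ref count 1 already used up (1/1) -> clipped, no match (matches: 3)
  'green' -> ref count 1 already used up (1/1) -> clipped, no match (matches: 3)
Clipped matches: 3, Candidate length: 9
Precision = 3/9 = 1/3

1/3


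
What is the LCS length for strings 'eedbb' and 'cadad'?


DP table for LCS of 'eedbb' and 'cadad':
       c  a  d  a  d
    0  0  0  0  0  0
  e 0  0  0  0  0  0
  e 0  0  0  0  0  0
  d 0  0  0  1  1  1
  b 0  0  0  1  1  1
  b 0  0  0  1  1  1
LCS: 'd'
LCS length = 1

1


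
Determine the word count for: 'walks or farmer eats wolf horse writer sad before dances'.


Counting words by splitting on spaces:
  Word 1: 'walks'
  Word 2: 'or'
  Word 3: 'farmer'
  Word 4: 'eats'
  Word 5: 'wolf'
  Word 6: 'horse'
  Word 7: 'writer'
  Word 8: 'sad'
  Word 9: 'before'
  Word 10: 'dances'
Total words: 10

10


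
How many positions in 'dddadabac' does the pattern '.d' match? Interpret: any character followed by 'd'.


Pattern: .d means any character followed by 'd'.
Scanning 'dddadabac' position-by-position:
  Pos 0: window 'dd' -> MATCH
  Pos 1: window 'dd' -> MATCH
  Pos 2: window 'da' -> no
  Pos 3: window 'ad' -> MATCH
  Pos 4: window 'da' -> no
  Pos 5: window 'ab' -> no
  Pos 6: window 'ba' -> no
  Pos 7: window 'ac' -> no
  Pos 8: window 'c' -> no
Total matches: 3

3


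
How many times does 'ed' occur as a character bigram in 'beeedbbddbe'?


Scanning 'beeedbbddbe' for bigram 'ed':
  Position 0: 'be' -> no
  Position 1: 'ee' -> no
  Position 2: 'ee' -> no
  Position 3: 'ed' -> MATCH
  Position 4: 'db' -> no
  Position 5: 'bb' -> no
  Position 6: 'bd' -> no
  Position 7: 'dd' -> no
  Position 8: 'db' -> no
  Position 9: 'be' -> no
Total matches: 1

1


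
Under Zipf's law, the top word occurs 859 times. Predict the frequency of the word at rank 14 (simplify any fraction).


Zipf's law: freq(rank) = f1 / rank
f1 = 859, rank = 14
freq = 859 / 14
GCD(859, 14) = 1
Simplified: 859/14

859/14


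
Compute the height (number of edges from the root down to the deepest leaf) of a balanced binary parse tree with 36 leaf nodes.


In a balanced binary tree with n leaves the deepest leaf is ceil(log2(n)) edges below the root.
log2(36) = 5.1699
ceil(5.1699) = 6
height (edges) = 6

6


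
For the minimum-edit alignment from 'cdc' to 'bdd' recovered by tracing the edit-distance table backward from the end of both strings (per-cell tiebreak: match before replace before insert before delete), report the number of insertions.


Edit distance = 2. Backtracking from cell (3, 3) with preference match > replace > insert > delete,
then listing the resulting alignment 'cdc' -> 'bdd' left to right:
  Step 1: replace c->b
  Step 2: keep 'd'
  Step 3: replace c->d
Total insertions: 0

0


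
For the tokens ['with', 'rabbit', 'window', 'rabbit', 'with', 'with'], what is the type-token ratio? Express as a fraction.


Tokens: 6
Unique types: ('rabbit', 'window', 'with') = 3
TTR = 3/6
Simplify: divide both by 3 -> 1/2
TTR = 1/2

1/2


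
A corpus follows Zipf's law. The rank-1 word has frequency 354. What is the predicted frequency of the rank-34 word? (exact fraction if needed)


Zipf's law: freq(rank) = f1 / rank
f1 = 354, rank = 34
freq = 354 / 34
GCD(354, 34) = 2
Simplified: 177/17

177/17


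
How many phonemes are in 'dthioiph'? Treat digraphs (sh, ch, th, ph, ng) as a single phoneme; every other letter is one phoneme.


Parsing 'dthioiph' greedily, digraphs first:
  'd' -> consonant phoneme (phonemes so far: 1)
  'th' -> digraph (1 consonant phoneme) (phonemes so far: 2)
  'i' -> vowel phoneme (phonemes so far: 3)
  'o' -> vowel phoneme (phonemes so far: 4)
  'i' -> vowel phoneme (phonemes so far: 5)
  'ph' -> digraph (1 consonant phoneme) (phonemes so far: 6)
Total phonemes: 6

6


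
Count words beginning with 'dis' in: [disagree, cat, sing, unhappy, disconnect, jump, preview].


Checking each word for prefix 'dis':
  'disagree' -> YES, starts with 'dis' (count: 1)
  'cat' -> no (count: 1)
  'sing' -> no (count: 1)
  'unhappy' -> no (count: 1)
  'disconnect' -> YES, starts with 'dis' (count: 2)
  'jump' -> no (count: 2)
  'preview' -> no (count: 2)
Total with prefix 'dis': 2

2


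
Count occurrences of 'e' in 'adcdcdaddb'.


Scanning 'adcdcdaddb' for 'e':
  No matches found.
Total occurrences of 'e': 0

0


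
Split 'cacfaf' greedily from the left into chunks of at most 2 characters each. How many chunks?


'cacfaf' has 6 characters.
Chunking with max size 2:
  Chunk 1: 'ca' (positions 0-1)
  Chunk 2: 'cf' (positions 2-3)
  Chunk 3: 'af' (positions 4-5)
Total chunks: ceil(6 / 2) = 3

3


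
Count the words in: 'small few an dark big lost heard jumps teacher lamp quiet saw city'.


Counting words by splitting on spaces:
  Word 1: 'small'
  Word 2: 'few'
  Word 3: 'an'
  Word 4: 'dark'
  Word 5: 'big'
  Word 6: 'lost'
  Word 7: 'heard'
  Word 8: 'jumps'
  Word 9: 'teacher'
  Word 10: 'lamp'
  Word 11: 'quiet'
  Word 12: 'saw'
  Word 13: 'city'
Total words: 13

13


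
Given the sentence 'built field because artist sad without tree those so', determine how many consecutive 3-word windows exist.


Word trigrams from [9] words:
  Trigram 1: (built field because)
  Trigram 2: (field because artist)
  Trigram 3: (because artist sad)
  Trigram 4: (artist sad without)
  Trigram 5: (sad without tree)
  Trigram 6: (without tree those)
  Trigram 7: (tree those so)
Total word trigrams: 9 - 2 = 7

7


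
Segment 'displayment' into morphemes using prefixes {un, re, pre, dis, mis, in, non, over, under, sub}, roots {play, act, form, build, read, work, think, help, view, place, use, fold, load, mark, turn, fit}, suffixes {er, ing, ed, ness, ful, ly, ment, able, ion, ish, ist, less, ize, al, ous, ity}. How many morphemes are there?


Segmenting 'displayment' against the inventory:
  'dis' -> prefix (morpheme 1)
  'play' -> root (morpheme 2)
  'ment' -> suffix (morpheme 3)
Total morphemes: 3

3


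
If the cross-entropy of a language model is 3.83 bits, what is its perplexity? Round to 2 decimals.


Perplexity formula: PP = 2^H
H = 3.83
PP = 2^3.83
Decompose: 2^3.83 = 2^3 * 2^0.83
2^3 = 8, 2^0.83 ~ 1.7776854
PP ~ 8 * 1.7776854 = 14.2214832
Rounded to 2 decimals: 14.22

14.22


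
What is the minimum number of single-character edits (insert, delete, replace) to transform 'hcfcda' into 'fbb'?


Building DP table for s1='hcfcda' (len 6) and s2='fbb' (len 3):
       f  b  b
    0  1  2  3
  h 1  1  2  3
  c 2  2  2  3
  f 3  2  3  3
  c 4  3  3  4
  d 5  4  4  4
  a 6  5  5  5
Edit distance = dp[6][3] = 5

5


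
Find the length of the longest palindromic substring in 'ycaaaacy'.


Scanning 'ycaaaacy' for palindromic substrings.
Substring at positions 0-7: 'ycaaaacy'.
Check: reverse('ycaaaacy') = 'ycaaaacy' -> palindrome confirmed.
No longer palindromic substring exists; longest length = 8

8


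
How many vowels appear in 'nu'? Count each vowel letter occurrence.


Scanning each character of 'nu':
  Position 1: 'n' -> consonant (running count: 0)
  Position 2: 'u' -> vowel (running count: 1)
Total vowels: 1

1


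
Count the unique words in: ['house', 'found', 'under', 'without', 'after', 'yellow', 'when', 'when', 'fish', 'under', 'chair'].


Listing all tokens and tracking unique types:
  Token 1: 'house' -> NEW (unique so far: 1)
  Token 2: 'found' -> NEW (unique so far: 2)
  Token 3: 'under' -> NEW (unique so far: 3)
  Token 4: 'without' -> NEW (unique so far: 4)
  Token 5: 'after' -> NEW (unique so far: 5)
  Token 6: 'yellow' -> NEW (unique so far: 6)
  Token 7: 'when' -> NEW (unique so far: 7)
  Token 8: 'when' -> duplicate (unique so far: 7)
  Token 9: 'fish' -> NEW (unique so far: 8)
  Token 10: 'under' -> duplicate (unique so far: 8)
  Token 11: 'chair' -> NEW (unique so far: 9)
Unique types: ('after', 'chair', 'fish', 'found', 'house', 'under', 'when', 'without', 'yellow')
Vocabulary size: 9

9


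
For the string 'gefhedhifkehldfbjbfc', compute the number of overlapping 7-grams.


String 'gefhedhifkehldfbjbfc' has length L = 20.
Number of overlapping n-grams = L - n + 1
Substituting: 20 - 7 + 1 = 14

14


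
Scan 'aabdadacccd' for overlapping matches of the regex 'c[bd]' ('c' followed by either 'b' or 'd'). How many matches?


Pattern: c[bd] means 'c' followed by either 'b' or 'd'.
Scanning 'aabdadacccd' position-by-position:
  Pos 0: window 'aa' -> no
  Pos 1: window 'ab' -> no
  Pos 2: window 'bd' -> no
  Pos 3: window 'da' -> no
  Pos 4: window 'ad' -> no
  Pos 5: window 'da' -> no
  Pos 6: window 'ac' -> no
  Pos 7: window 'cc' -> no
  Pos 8: window 'cc' -> no
  Pos 9: window 'cd' -> MATCH
  Pos 10: window 'd' -> no
Total matches: 1

1


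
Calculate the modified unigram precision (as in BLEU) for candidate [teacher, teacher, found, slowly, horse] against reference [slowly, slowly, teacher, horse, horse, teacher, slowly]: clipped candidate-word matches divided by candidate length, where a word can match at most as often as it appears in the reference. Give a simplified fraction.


Reference word counts: {'horse': 2, 'slowly': 3, 'teacher': 2}
Checking each candidate word (with clipping):
  'teacher' -> in reference (ref count 2, used 1/2) -> match (matches: 1)
  'teacher' -> in reference (ref count 2, used 2/2) -> match (matches: 2)
  'found' -> not in reference -> no match (matches: 2)
  'slowly' -> in reference (ref count 3, used 1/3) -> match (matches: 3)
  'horse' -> in reference (ref count 2, used 1/2) -> match (matches: 4)
Clipped matches: 4, Candidate length: 5
Precision = 4/5

4/5


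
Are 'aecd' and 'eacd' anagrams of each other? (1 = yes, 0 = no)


Sort characters of 'aecd': 'acde'
Sort characters of 'eacd': 'acde'
Sorted forms match -> they ARE anagrams
Result: 1

1


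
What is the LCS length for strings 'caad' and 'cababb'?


DP table for LCS of 'caad' and 'cababb':
       c  a  b  a  b  b
    0  0  0  0  0  0  0
  c 0  1  1  1  1  1  1
  a 0  1  2  2  2  2  2
  a 0  1  2  2  3  3  3
  d 0  1  2  2  3  3  3
LCS: 'caa'
LCS length = 3

3


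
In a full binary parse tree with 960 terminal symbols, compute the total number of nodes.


Leaf nodes (terminals): 960
Internal nodes = n - 1 = 960 - 1 = 959
Total = leaves + internal = 960 + 959 = 1919

1919


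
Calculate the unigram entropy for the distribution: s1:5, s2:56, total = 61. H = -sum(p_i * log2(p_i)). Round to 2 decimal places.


Computing entropy H = -sum(p_i * log2(p_i)):
  s1: p = 5/61 = 0.0820, -p*log2(p) = 0.2958
  s2: p = 56/61 = 0.9180, -p*log2(p) = 0.1133
H = sum of terms = 0.4091
Rounded to 2 decimals: 0.41

0.41


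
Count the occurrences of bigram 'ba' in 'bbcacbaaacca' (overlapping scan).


Scanning 'bbcacbaaacca' for bigram 'ba':
  Position 0: 'bb' -> no
  Position 1: 'bc' -> no
  Position 2: 'ca' -> no
  Position 3: 'ac' -> no
  Position 4: 'cb' -> no
  Position 5: 'ba' -> MATCH
  Position 6: 'aa' -> no
  Position 7: 'aa' -> no
  Position 8: 'ac' -> no
  Position 9: 'cc' -> no
  Position 10: 'ca' -> no
Total matches: 1

1


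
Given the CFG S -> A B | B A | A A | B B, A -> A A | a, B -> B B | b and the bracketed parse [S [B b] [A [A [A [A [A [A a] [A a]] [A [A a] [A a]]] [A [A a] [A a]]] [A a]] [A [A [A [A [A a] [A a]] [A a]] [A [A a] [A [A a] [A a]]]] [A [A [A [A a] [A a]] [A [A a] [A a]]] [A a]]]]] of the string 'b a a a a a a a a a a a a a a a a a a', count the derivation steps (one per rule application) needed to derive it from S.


Every bracketed nonterminal node [X ...] in the tree is produced by exactly one rule application.
Reading the tree off as a leftmost derivation:
  Step 1: S  =>  B A   (applied S -> B A)
  Step 2: B A  =>  b A   (applied B -> b)
  Step 3: b A  =>  b A A   (applied A -> A A)
  Step 4: b A A  =>  b A A A   (applied A -> A A)
  Step 5: b A A A  =>  b A A A A   (applied A -> A A)
  Step 6: b A A A A  =>  b A A A A A   (applied A -> A A)
  Step 7: b A A A A A  =>  b A A A A A A   (applied A -> A A)
  Step 8: b A A A A A A  =>  b a A A A A A   (applied A -> a)
  Step 9: b a A A A A A  =>  b a a A A A A   (applied A -> a)
  Step 10: b a a A A A A  =>  b a a A A A A A   (applied A -> A A)
  Step 11: b a a A A A A A  =>  b a a a A A A A   (applied A -> a)
  Step 12: b a a a A A A A  =>  b a a a a A A A   (applied A -> a)
  Step 13: b a a a a A A A  =>  b a a a a A A A A   (applied A -> A A)
  Step 14: b a a a a A A A A  =>  b a a a a a A A A   (applied A -> a)
  Step 15: b a a a a a A A A  =>  b a a a a a a A A   (applied A -> a)
  Step 16: b a a a a a a A A  =>  b a a a a a a a A   (applied A -> a)
  Step 17: b a a a a a a a A  =>  b a a a a a a a A A   (applied A -> A A)
  Step 18: b a a a a a a a A A  =>  b a a a a a a a A A A   (applied A -> A A)
  Step 19: b a a a a a a a A A A  =>  b a a a a a a a A A A A   (applied A -> A A)
  Step 20: b a a a a a a a A A A A  =>  b a a a a a a a A A A A A   (applied A -> A A)
  Step 21: b a a a a a a a A A A A A  =>  b a a a a a a a a A A A A   (applied A -> a)
  Step 22: b a a a a a a a a A A A A  =>  b a a a a a a a a a A A A   (applied A -> a)
  Step 23: b a a a a a a a a a A A A  =>  b a a a a a a a a a a A A   (applied A -> a)
  Step 24: b a a a a a a a a a a A A  =>  b a a a a a a a a a a A A A   (applied A -> A A)
  Step 25: b a a a a a a a a a a A A A  =>  b a a a a a a a a a a a A A   (applied A -> a)
  Step 26: b a a a a a a a a a a a A A  =>  b a a a a a a a a a a a A A A   (applied A -> A A)
  Step 27: b a a a a a a a a a a a A A A  =>  b a a a a a a a a a a a a A A   (applied A -> a)
  Step 28: b a a a a a a a a a a a a A A  =>  b a a a a a a a a a a a a a A   (applied A -> a)
  Step 29: b a a a a a a a a a a a a a A  =>  b a a a a a a a a a a a a a A A   (applied A -> A A)
  Step 30: b a a a a a a a a a a a a a A A  =>  b a a a a a a a a a a a a a A A A   (applied A -> A A)
  Step 31: b a a a a a a a a a a a a a A A A  =>  b a a a a a a a a a a a a a A A A A   (applied A -> A A)
  Step 32: b a a a a a a a a a a a a a A A A A  =>  b a a a a a a a a a a a a a a A A A   (applied A -> a)
  Step 33: b a a a a a a a a a a a a a a A A A  =>  b a a a a a a a a a a a a a a a A A   (applied A -> a)
  Step 34: b a a a a a a a a a a a a a a a A A  =>  b a a a a a a a a a a a a a a a A A A   (applied A -> A A)
  Step 35: b a a a a a a a a a a a a a a a A A A  =>  b a a a a a a a a a a a a a a a a A A   (applied A -> a)
  Step 36: b a a a a a a a a a a a a a a a a A A  =>  b a a a a a a a a a a a a a a a a a A   (applied A -> a)
  Step 37: b a a a a a a a a a a a a a a a a a A  =>  b a a a a a a a a a a a a a a a a a a   (applied A -> a)
Final yield: b a a a a a a a a a a a a a a a a a a
Total rewrite steps: 37

37


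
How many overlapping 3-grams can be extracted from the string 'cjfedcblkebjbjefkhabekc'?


String 'cjfedcblkebjbjefkhabekc' has length L = 23.
Number of overlapping n-grams = L - n + 1
Substituting: 23 - 3 + 1 = 21

21


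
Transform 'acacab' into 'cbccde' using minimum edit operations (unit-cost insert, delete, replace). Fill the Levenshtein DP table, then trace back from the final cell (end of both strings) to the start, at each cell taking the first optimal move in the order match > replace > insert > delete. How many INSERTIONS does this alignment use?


Edit distance = 5. Backtracking from cell (6, 6) with preference match > replace > insert > delete,
then listing the resulting alignment 'acacab' -> 'cbccde' left to right:
  Step 1: replace a->c
  Step 2: replace c->b
  Step 3: replace a->c
  Step 4: keep 'c'
  Step 5: replace a->d
  Step 6: replace b->e
Total insertions: 0

0


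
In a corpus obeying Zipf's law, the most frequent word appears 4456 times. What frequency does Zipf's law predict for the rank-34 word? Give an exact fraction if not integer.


Zipf's law: freq(rank) = f1 / rank
f1 = 4456, rank = 34
freq = 4456 / 34
GCD(4456, 34) = 2
Simplified: 2228/17

2228/17


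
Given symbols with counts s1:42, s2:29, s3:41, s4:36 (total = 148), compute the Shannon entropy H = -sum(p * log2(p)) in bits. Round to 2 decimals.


Computing entropy H = -sum(p_i * log2(p_i)):
  s1: p = 42/148 = 0.2838, -p*log2(p) = 0.5157
  s2: p = 29/148 = 0.1959, -p*log2(p) = 0.4608
  s3: p = 41/148 = 0.2770, -p*log2(p) = 0.5130
  s4: p = 36/148 = 0.2432, -p*log2(p) = 0.4961
H = sum of terms = 1.9856
Rounded to 2 decimals: 1.99

1.99


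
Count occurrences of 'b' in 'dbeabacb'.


Scanning 'dbeabacb' for 'b':
  Position 1: 'b' -> MATCH (count: 1)
  Position 4: 'b' -> MATCH (count: 2)
  Position 7: 'b' -> MATCH (count: 3)
Total occurrences of 'b': 3

3


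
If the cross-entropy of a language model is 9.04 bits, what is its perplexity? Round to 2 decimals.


Perplexity formula: PP = 2^H
H = 9.04
PP = 2^9.04
Decompose: 2^9.04 = 2^9 * 2^0.04
2^9 = 512, 2^0.04 ~ 1.0281138
PP ~ 512 * 1.0281138 = 526.3942656
Rounded to 2 decimals: 526.39

526.39


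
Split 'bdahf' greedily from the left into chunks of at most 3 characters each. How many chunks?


'bdahf' has 5 characters.
Chunking with max size 3:
  Chunk 1: 'bda' (positions 0-2)
  Chunk 2: 'hf' (positions 3-4)
Total chunks: ceil(5 / 3) = 2

2


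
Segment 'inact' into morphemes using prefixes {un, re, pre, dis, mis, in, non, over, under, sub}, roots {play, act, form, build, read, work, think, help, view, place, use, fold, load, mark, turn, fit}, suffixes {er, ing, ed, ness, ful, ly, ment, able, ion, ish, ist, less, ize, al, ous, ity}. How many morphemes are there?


Segmenting 'inact' against the inventory:
  'in' -> prefix (morpheme 1)
  'act' -> root (morpheme 2)
Total morphemes: 2

2


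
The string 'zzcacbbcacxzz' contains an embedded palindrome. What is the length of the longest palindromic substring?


Scanning 'zzcacbbcacxzz' for palindromic substrings.
Substring at positions 2-9: 'cacbbcac'.
Check: reverse('cacbbcac') = 'cacbbcac' -> palindrome confirmed.
Neighbouring characters ('z' / 'x') break symmetry, so it cannot extend further.
No longer palindromic substring exists; longest length = 8

8


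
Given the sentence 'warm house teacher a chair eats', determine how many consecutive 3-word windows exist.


Word trigrams from [6] words:
  Trigram 1: (warm house teacher)
  Trigram 2: (house teacher a)
  Trigram 3: (teacher a chair)
  Trigram 4: (a chair eats)
Total word trigrams: 6 - 2 = 4

4


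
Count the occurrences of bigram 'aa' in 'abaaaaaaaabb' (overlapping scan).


Scanning 'abaaaaaaaabb' for bigram 'aa':
  Position 0: 'ab' -> no
  Position 1: 'ba' -> no
  Position 2: 'aa' -> MATCH
  Position 3: 'aa' -> MATCH
  Position 4: 'aa' -> MATCH
  Position 5: 'aa' -> MATCH
  Position 6: 'aa' -> MATCH
  Position 7: 'aa' -> MATCH
  Position 8: 'aa' -> MATCH
  Position 9: 'ab' -> no
  Position 10: 'bb' -> no
Total matches: 7

7


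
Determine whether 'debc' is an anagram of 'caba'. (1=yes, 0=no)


Sort characters of 'debc': 'bcde'
Sort characters of 'caba': 'aabc'
Sorted forms differ -> they are NOT anagrams
Result: 0

0


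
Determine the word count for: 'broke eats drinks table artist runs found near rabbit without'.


Counting words by splitting on spaces:
  Word 1: 'broke'
  Word 2: 'eats'
  Word 3: 'drinks'
  Word 4: 'table'
  Word 5: 'artist'
  Word 6: 'runs'
  Word 7: 'found'
  Word 8: 'near'
  Word 9: 'rabbit'
  Word 10: 'without'
Total words: 10

10


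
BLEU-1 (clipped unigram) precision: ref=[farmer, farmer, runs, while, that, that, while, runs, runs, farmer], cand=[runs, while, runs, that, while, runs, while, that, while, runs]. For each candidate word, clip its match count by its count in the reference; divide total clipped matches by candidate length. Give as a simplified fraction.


Reference word counts: {'farmer': 3, 'runs': 3, 'that': 2, 'while': 2}
Checking each candidate word (with clipping):
  'runs' -> in reference (ref count 3, used 1/3) -> match (matches: 1)
  'while' -> in reference (ref count 2, used 1/2) -> match (matches: 2)
  'runs' -> in reference (ref count 3, used 2/3) -> match (matches: 3)
  'that' -> in reference (ref count 2, used 1/2) -> match (matches: 4)
  'while' -> in reference (ref count 2, used 2/2) -> match (matches: 5)
  'runs' -> in reference (ref count 3, used 3/3) -> match (matches: 6)
  'while' -> ref count 2 already used up (2/2) -> clipped, no match (matches: 6)
  'that' -> in reference (ref count 2, used 2/2) -> match (matches: 7)
  'while' -> ref count 2 already used up (2/2) -> clipped, no match (matches: 7)
  'runs' -> ref count 3 already used up (3/3) -> clipped, no match (matches: 7)
Clipped matches: 7, Candidate length: 10
Precision = 7/10

7/10


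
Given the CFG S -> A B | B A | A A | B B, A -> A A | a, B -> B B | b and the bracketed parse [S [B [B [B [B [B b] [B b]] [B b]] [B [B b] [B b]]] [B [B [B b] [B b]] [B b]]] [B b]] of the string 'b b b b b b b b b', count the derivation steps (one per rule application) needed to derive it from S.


Every bracketed nonterminal node [X ...] in the tree is produced by exactly one rule application.
Reading the tree off as a leftmost derivation:
  Step 1: S  =>  B B   (applied S -> B B)
  Step 2: B B  =>  B B B   (applied B -> B B)
  Step 3: B B B  =>  B B B B   (applied B -> B B)
  Step 4: B B B B  =>  B B B B B   (applied B -> B B)
  Step 5: B B B B B  =>  B B B B B B   (applied B -> B B)
  Step 6: B B B B B B  =>  b B B B B B   (applied B -> b)
  Step 7: b B B B B B  =>  b b B B B B   (applied B -> b)
  Step 8: b b B B B B  =>  b b b B B B   (applied B -> b)
  Step 9: b b b B B B  =>  b b b B B B B   (applied B -> B B)
  Step 10: b b b B B B B  =>  b b b b B B B   (applied B -> b)
  Step 11: b b b b B B B  =>  b b b b b B B   (applied B -> b)
  Step 12: b b b b b B B  =>  b b b b b B B B   (applied B -> B B)
  Step 13: b b b b b B B B  =>  b b b b b B B B B   (applied B -> B B)
  Step 14: b b b b b B B B B  =>  b b b b b b B B B   (applied B -> b)
  Step 15: b b b b b b B B B  =>  b b b b b b b B B   (applied B -> b)
  Step 16: b b b b b b b B B  =>  b b b b b b b b B   (applied B -> b)
  Step 17: b b b b b b b b B  =>  b b b b b b b b b   (applied B -> b)
Final yield: b b b b b b b b b
Total rewrite steps: 17

17


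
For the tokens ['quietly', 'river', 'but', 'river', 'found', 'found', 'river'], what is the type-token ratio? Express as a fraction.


Tokens: 7
Unique types: ('but', 'found', 'quietly', 'river') = 4
TTR = 4/7
Already in lowest terms.

4/7


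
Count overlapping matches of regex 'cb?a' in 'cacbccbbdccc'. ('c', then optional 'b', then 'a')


Pattern: cb?a means 'c', then optional 'b', then 'a'.
Scanning 'cacbccbbdccc' position-by-position:
  Pos 0: window 'cac' -> MATCH
  Pos 1: window 'acb' -> no
  Pos 2: window 'cbc' -> no
  Pos 3: window 'bcc' -> no
  Pos 4: window 'ccb' -> no
  Pos 5: window 'cbb' -> no
  Pos 6: window 'bbd' -> no
  Pos 7: window 'bdc' -> no
  Pos 8: window 'dcc' -> no
  Pos 9: window 'ccc' -> no
  Pos 10: window 'cc' -> no
  Pos 11: window 'c' -> no
Total matches: 1

1


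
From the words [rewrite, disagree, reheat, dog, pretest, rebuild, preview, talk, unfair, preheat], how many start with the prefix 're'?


Checking each word for prefix 're':
  'rewrite' -> YES, starts with 're' (count: 1)
  'disagree' -> no (count: 1)
  'reheat' -> YES, starts with 're' (count: 2)
  'dog' -> no (count: 2)
  'pretest' -> no (count: 2)
  'rebuild' -> YES, starts with 're' (count: 3)
  'preview' -> no (count: 3)
  'talk' -> no (count: 3)
  'unfair' -> no (count: 3)
  'preheat' -> no (count: 3)
Total with prefix 're': 3

3


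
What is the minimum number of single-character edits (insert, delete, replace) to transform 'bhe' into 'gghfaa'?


Building DP table for s1='bhe' (len 3) and s2='gghfaa' (len 6):
       g  g  h  f  a  a
    0  1  2  3  4  5  6
  b 1  1  2  3  4  5  6
  h 2  2  2  2  3  4  5
  e 3  3  3  3  3  4  5
Edit distance = dp[3][6] = 5

5


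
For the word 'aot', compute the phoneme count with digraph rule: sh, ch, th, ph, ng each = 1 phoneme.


Parsing 'aot' greedily, digraphs first:
  'a' -> vowel phoneme (phonemes so far: 1)
  'o' -> vowel phoneme (phonemes so far: 2)
  't' -> consonant phoneme (phonemes so far: 3)
Total phonemes: 3

3


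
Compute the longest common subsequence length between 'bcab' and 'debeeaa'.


DP table for LCS of 'bcab' and 'debeeaa':
       d  e  b  e  e  a  a
    0  0  0  0  0  0  0  0
  b 0  0  0  1  1  1  1  1
  c 0  0  0  1  1  1  1  1
  a 0  0  0  1  1  1  2  2
  b 0  0  0  1  1  1  2  2
LCS: 'ba'
LCS length = 2

2


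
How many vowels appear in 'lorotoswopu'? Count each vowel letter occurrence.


Scanning each character of 'lorotoswopu':
  Position 1: 'l' -> consonant (running count: 0)
  Position 2: 'o' -> vowel (running count: 1)
  Position 3: 'r' -> consonant (running count: 1)
  Position 4: 'o' -> vowel (running count: 2)
  Position 5: 't' -> consonant (running count: 2)
  Position 6: 'o' -> vowel (running count: 3)
  Position 7: 's' -> consonant (running count: 3)
  Position 8: 'w' -> consonant (running count: 3)
  Position 9: 'o' -> vowel (running count: 4)
  Position 10: 'p' -> consonant (running count: 4)
  Position 11: 'u' -> vowel (running count: 5)
Total vowels: 5

5


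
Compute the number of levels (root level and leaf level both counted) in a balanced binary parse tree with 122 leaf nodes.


In a balanced binary tree with n leaves the deepest leaf is ceil(log2(n)) edges below the root,
so counting node levels inclusive of root and leaves gives ceil(log2(n)) + 1 levels.
log2(122) = 6.9307
ceil(6.9307) = 7
levels = 7 + 1 = 8

8


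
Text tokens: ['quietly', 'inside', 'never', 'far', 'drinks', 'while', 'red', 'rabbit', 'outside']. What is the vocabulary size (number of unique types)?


Listing all tokens and tracking unique types:
  Token 1: 'quietly' -> NEW (unique so far: 1)
  Token 2: 'inside' -> NEW (unique so far: 2)
  Token 3: 'never' -> NEW (unique so far: 3)
  Token 4: 'far' -> NEW (unique so far: 4)
  Token 5: 'drinks' -> NEW (unique so far: 5)
  Token 6: 'while' -> NEW (unique so far: 6)
  Token 7: 'red' -> NEW (unique so far: 7)
  Token 8: 'rabbit' -> NEW (unique so far: 8)
  Token 9: 'outside' -> NEW (unique so far: 9)
Unique types: ('drinks', 'far', 'inside', 'never', 'outside', 'quietly', 'rabbit', 'red', 'while')
Vocabulary size: 9

9


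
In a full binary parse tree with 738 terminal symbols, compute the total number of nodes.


Leaf nodes (terminals): 738
Internal nodes = n - 1 = 738 - 1 = 737
Total = leaves + internal = 738 + 737 = 1475

1475


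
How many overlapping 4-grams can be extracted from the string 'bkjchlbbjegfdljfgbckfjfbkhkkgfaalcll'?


String 'bkjchlbbjegfdljfgbckfjfbkhkkgfaalcll' has length L = 36.
Number of overlapping n-grams = L - n + 1
Substituting: 36 - 4 + 1 = 33

33


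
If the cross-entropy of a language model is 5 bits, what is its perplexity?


Perplexity formula: PP = 2^H
H = 5
PP = 2^5
Steps: 2^1 = 2, 2^2 = 4, 2^3 = 8, 2^4 = 16, 2^5 = 32
PP = 32

32


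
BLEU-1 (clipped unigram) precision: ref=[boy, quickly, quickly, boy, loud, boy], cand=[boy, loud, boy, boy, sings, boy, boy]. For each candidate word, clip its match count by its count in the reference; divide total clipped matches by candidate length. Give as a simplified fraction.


Reference word counts: {'boy': 3, 'loud': 1, 'quickly': 2}
Checking each candidate word (with clipping):
  'boy' -> in reference (ref count 3, used 1/3) -> match (matches: 1)
  'loud' -> in reference (ref count 1, used 1/1) -> match (matches: 2)
  'boy' -> in reference (ref count 3, used 2/3) -> match (matches: 3)
  'boy' -> in reference (ref count 3, used 3/3) -> match (matches: 4)
  'sings' -> not in reference -> no match (matches: 4)
  'boy' -> ref count 3 already used up (3/3) -> clipped, no match (matches: 4)
  'boy' -> ref count 3 already used up (3/3) -> clipped, no match (matches: 4)
Clipped matches: 4, Candidate length: 7
Precision = 4/7

4/7


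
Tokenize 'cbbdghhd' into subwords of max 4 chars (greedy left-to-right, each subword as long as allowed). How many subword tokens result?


'cbbdghhd' has 8 characters.
Chunking with max size 4:
  Chunk 1: 'cbbd' (positions 0-3)
  Chunk 2: 'ghhd' (positions 4-7)
Total chunks: ceil(8 / 4) = 2

2


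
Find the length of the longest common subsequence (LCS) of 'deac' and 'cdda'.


DP table for LCS of 'deac' and 'cdda':
       c  d  d  a
    0  0  0  0  0
  d 0  0  1  1  1
  e 0  0  1  1  1
  a 0  0  1  1  2
  c 0  1  1  1  2
LCS: 'da'
LCS length = 2

2


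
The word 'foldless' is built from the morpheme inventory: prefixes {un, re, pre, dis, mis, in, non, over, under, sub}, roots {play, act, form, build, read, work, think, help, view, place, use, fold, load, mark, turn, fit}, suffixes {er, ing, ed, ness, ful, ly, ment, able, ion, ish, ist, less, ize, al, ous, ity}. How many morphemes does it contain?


Segmenting 'foldless' against the inventory:
  'fold' -> root (morpheme 1)
  'less' -> suffix (morpheme 2)
Total morphemes: 2

2


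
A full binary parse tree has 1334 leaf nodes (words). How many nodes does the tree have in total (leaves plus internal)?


Leaf nodes (terminals): 1334
Internal nodes = n - 1 = 1334 - 1 = 1333
Total = leaves + internal = 1334 + 1333 = 2667

2667


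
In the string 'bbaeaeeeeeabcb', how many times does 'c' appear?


Scanning 'bbaeaeeeeeabcb' for 'c':
  Position 12: 'c' -> MATCH (count: 1)
Total occurrences of 'c': 1

1


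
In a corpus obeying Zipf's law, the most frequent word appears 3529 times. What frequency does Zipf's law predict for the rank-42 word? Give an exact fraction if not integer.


Zipf's law: freq(rank) = f1 / rank
f1 = 3529, rank = 42
freq = 3529 / 42
GCD(3529, 42) = 1
Simplified: 3529/42

3529/42


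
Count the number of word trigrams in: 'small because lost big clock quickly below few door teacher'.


Word trigrams from [10] words:
  Trigram 1: (small because lost)
  Trigram 2: (because lost big)
  Trigram 3: (lost big clock)
  Trigram 4: (big clock quickly)
  Trigram 5: (clock quickly below)
  Trigram 6: (quickly below few)
  Trigram 7: (below few door)
  Trigram 8: (few door teacher)
Total word trigrams: 10 - 2 = 8

8


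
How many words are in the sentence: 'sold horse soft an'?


Counting words by splitting on spaces:
  Word 1: 'sold'
  Word 2: 'horse'
  Word 3: 'soft'
  Word 4: 'an'
Total words: 4

4


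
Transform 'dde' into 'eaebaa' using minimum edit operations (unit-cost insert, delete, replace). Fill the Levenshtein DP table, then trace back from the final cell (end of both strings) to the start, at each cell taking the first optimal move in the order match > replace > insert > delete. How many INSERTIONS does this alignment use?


Edit distance = 5. Backtracking from cell (3, 6) with preference match > replace > insert > delete,
then listing the resulting alignment 'dde' -> 'eaebaa' left to right:
  Step 1: replace d->e
  Step 2: replace d->a
  Step 3: keep 'e'
  Step 4: insert 'b' [insertion #1]
  Step 5: insert 'a' [insertion #2]
  Step 6: insert 'a' [insertion #3]
Total insertions: 3

3


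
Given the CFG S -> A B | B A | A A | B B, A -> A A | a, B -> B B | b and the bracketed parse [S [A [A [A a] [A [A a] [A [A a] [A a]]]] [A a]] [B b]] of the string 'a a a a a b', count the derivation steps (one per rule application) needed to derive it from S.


Every bracketed nonterminal node [X ...] in the tree is produced by exactly one rule application.
Reading the tree off as a leftmost derivation:
  Step 1: S  =>  A B   (applied S -> A B)
  Step 2: A B  =>  A A B   (applied A -> A A)
  Step 3: A A B  =>  A A A B   (applied A -> A A)
  Step 4: A A A B  =>  a A A B   (applied A -> a)
  Step 5: a A A B  =>  a A A A B   (applied A -> A A)
  Step 6: a A A A B  =>  a a A A B   (applied A -> a)
  Step 7: a a A A B  =>  a a A A A B   (applied A -> A A)
  Step 8: a a A A A B  =>  a a a A A B   (applied A -> a)
  Step 9: a a a A A B  =>  a a a a A B   (applied A -> a)
  Step 10: a a a a A B  =>  a a a a a B   (applied A -> a)
  Step 11: a a a a a B  =>  a a a a a b   (applied B -> b)
Final yield: a a a a a b
Total rewrite steps: 11

11


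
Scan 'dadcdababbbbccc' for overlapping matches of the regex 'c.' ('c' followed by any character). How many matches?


Pattern: c. means 'c' followed by any character.
Scanning 'dadcdababbbbccc' position-by-position:
  Pos 0: window 'da' -> no
  Pos 1: window 'ad' -> no
  Pos 2: window 'dc' -> no
  Pos 3: window 'cd' -> MATCH
  Pos 4: window 'da' -> no
  Pos 5: window 'ab' -> no
  Pos 6: window 'ba' -> no
  Pos 7: window 'ab' -> no
  Pos 8: window 'bb' -> no
  Pos 9: window 'bb' -> no
  Pos 10: window 'bb' -> no
  Pos 11: window 'bc' -> no
  Pos 12: window 'cc' -> MATCH
  Pos 13: window 'cc' -> MATCH
  Pos 14: window 'c' -> no
Total matches: 3

3


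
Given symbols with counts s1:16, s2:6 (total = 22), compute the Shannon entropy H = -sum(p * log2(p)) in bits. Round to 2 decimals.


Computing entropy H = -sum(p_i * log2(p_i)):
  s1: p = 16/22 = 0.7273, -p*log2(p) = 0.3341
  s2: p = 6/22 = 0.2727, -p*log2(p) = 0.5112
H = sum of terms = 0.8453
Rounded to 2 decimals: 0.85

0.85


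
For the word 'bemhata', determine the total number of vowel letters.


Scanning each character of 'bemhata':
  Position 1: 'b' -> consonant (running count: 0)
  Position 2: 'e' -> vowel (running count: 1)
  Position 3: 'm' -> consonant (running count: 1)
  Position 4: 'h' -> consonant (running count: 1)
  Position 5: 'a' -> vowel (running count: 2)
  Position 6: 't' -> consonant (running count: 2)
  Position 7: 'a' -> vowel (running count: 3)
Total vowels: 3

3


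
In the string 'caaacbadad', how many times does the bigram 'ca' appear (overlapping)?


Scanning 'caaacbadad' for bigram 'ca':
  Position 0: 'ca' -> MATCH
  Position 1: 'aa' -> no
  Position 2: 'aa' -> no
  Position 3: 'ac' -> no
  Position 4: 'cb' -> no
  Position 5: 'ba' -> no
  Position 6: 'ad' -> no
  Position 7: 'da' -> no
  Position 8: 'ad' -> no
Total matches: 1

1


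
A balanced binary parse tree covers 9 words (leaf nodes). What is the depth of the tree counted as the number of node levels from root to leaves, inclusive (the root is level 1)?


In a balanced binary tree with n leaves the deepest leaf is ceil(log2(n)) edges below the root,
so counting node levels inclusive of root and leaves gives ceil(log2(n)) + 1 levels.
log2(9) = 3.1699
ceil(3.1699) = 4
levels = 4 + 1 = 5

5


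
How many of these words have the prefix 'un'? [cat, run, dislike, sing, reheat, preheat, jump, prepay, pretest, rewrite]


Checking each word for prefix 'un':
  'cat' -> no (count: 0)
  'run' -> no (count: 0)
  'dislike' -> no (count: 0)
  'sing' -> no (count: 0)
  'reheat' -> no (count: 0)
  'preheat' -> no (count: 0)
  'jump' -> no (count: 0)
  'prepay' -> no (count: 0)
  'pretest' -> no (count: 0)
  'rewrite' -> no (count: 0)
Total with prefix 'un': 0

0


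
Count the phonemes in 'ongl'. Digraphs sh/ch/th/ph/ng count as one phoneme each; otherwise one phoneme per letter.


Parsing 'ongl' greedily, digraphs first:
  'o' -> vowel phoneme (phonemes so far: 1)
  'ng' -> digraph (1 consonant phoneme) (phonemes so far: 2)
  'l' -> consonant phoneme (phonemes so far: 3)
Total phonemes: 3

3


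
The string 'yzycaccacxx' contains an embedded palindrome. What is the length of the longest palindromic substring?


Scanning 'yzycaccacxx' for palindromic substrings.
Substring at positions 3-8: 'caccac'.
Check: reverse('caccac') = 'caccac' -> palindrome confirmed.
Neighbouring characters ('y' / 'x') break symmetry, so it cannot extend further.
No longer palindromic substring exists; longest length = 6

6


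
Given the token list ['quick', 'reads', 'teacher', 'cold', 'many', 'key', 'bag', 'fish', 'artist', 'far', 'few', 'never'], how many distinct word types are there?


Listing all tokens and tracking unique types:
  Token 1: 'quick' -> NEW (unique so far: 1)
  Token 2: 'reads' -> NEW (unique so far: 2)
  Token 3: 'teacher' -> NEW (unique so far: 3)
  Token 4: 'cold' -> NEW (unique so far: 4)
  Token 5: 'many' -> NEW (unique so far: 5)
  Token 6: 'key' -> NEW (unique so far: 6)
  Token 7: 'bag' -> NEW (unique so far: 7)
  Token 8: 'fish' -> NEW (unique so far: 8)
  Token 9: 'artist' -> NEW (unique so far: 9)
  Token 10: 'far' -> NEW (unique so far: 10)
  Token 11: 'few' -> NEW (unique so far: 11)
  Token 12: 'never' -> NEW (unique so far: 12)
Unique types: ('artist', 'bag', 'cold', 'far', 'few', 'fish', 'key', 'many', 'never', 'quick', 'reads', 'teacher')
Vocabulary size: 12

12


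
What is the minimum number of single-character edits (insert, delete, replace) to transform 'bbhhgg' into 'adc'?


Building DP table for s1='bbhhgg' (len 6) and s2='adc' (len 3):
       a  d  c
    0  1  2  3
  b 1  1  2  3
  b 2  2  2  3
  h 3  3  3  3
  h 4  4  4  4
  g 5  5  5  5
  g 6  6  6  6
Edit distance = dp[6][3] = 6

6


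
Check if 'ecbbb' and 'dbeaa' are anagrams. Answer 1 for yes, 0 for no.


Sort characters of 'ecbbb': 'bbbce'
Sort characters of 'dbeaa': 'aabde'
Sorted forms differ -> they are NOT anagrams
Result: 0

0


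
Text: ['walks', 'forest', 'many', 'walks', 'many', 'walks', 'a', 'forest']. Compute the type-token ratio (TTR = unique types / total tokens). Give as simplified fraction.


Tokens: 8
Unique types: ('a', 'forest', 'many', 'walks') = 4
TTR = 4/8
Simplify: divide both by 4 -> 1/2
TTR = 1/2

1/2


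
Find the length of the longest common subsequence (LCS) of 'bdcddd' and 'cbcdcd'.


DP table for LCS of 'bdcddd' and 'cbcdcd':
       c  b  c  d  c  d
    0  0  0  0  0  0  0
  b 0  0  1  1  1  1  1
  d 0  0  1  1  2  2  2
  c 0  1  1  2  2  3  3
  d 0  1  1  2  3  3  4
  d 0  1  1  2  3  3  4
  d 0  1  1  2  3  3  4
LCS: 'bdcd'
LCS length = 4

4
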